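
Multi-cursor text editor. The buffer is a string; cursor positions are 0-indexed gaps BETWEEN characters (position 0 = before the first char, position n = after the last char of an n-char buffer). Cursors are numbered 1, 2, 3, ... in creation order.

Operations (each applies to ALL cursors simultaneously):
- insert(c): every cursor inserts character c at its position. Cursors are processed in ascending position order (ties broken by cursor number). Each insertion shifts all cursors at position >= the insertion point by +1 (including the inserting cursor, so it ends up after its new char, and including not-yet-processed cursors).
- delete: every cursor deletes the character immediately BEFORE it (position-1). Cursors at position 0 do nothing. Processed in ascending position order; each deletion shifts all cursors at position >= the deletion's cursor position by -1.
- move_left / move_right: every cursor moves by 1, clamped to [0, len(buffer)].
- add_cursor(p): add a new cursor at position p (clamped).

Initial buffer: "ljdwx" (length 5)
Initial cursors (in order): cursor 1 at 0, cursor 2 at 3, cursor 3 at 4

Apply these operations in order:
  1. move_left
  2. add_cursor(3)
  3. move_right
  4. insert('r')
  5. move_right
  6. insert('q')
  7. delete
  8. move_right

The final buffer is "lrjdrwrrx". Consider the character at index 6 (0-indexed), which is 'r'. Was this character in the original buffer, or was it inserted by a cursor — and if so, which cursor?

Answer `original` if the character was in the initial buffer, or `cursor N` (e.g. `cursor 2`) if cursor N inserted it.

After op 1 (move_left): buffer="ljdwx" (len 5), cursors c1@0 c2@2 c3@3, authorship .....
After op 2 (add_cursor(3)): buffer="ljdwx" (len 5), cursors c1@0 c2@2 c3@3 c4@3, authorship .....
After op 3 (move_right): buffer="ljdwx" (len 5), cursors c1@1 c2@3 c3@4 c4@4, authorship .....
After op 4 (insert('r')): buffer="lrjdrwrrx" (len 9), cursors c1@2 c2@5 c3@8 c4@8, authorship .1..2.34.
After op 5 (move_right): buffer="lrjdrwrrx" (len 9), cursors c1@3 c2@6 c3@9 c4@9, authorship .1..2.34.
After op 6 (insert('q')): buffer="lrjqdrwqrrxqq" (len 13), cursors c1@4 c2@8 c3@13 c4@13, authorship .1.1.2.234.34
After op 7 (delete): buffer="lrjdrwrrx" (len 9), cursors c1@3 c2@6 c3@9 c4@9, authorship .1..2.34.
After op 8 (move_right): buffer="lrjdrwrrx" (len 9), cursors c1@4 c2@7 c3@9 c4@9, authorship .1..2.34.
Authorship (.=original, N=cursor N): . 1 . . 2 . 3 4 .
Index 6: author = 3

Answer: cursor 3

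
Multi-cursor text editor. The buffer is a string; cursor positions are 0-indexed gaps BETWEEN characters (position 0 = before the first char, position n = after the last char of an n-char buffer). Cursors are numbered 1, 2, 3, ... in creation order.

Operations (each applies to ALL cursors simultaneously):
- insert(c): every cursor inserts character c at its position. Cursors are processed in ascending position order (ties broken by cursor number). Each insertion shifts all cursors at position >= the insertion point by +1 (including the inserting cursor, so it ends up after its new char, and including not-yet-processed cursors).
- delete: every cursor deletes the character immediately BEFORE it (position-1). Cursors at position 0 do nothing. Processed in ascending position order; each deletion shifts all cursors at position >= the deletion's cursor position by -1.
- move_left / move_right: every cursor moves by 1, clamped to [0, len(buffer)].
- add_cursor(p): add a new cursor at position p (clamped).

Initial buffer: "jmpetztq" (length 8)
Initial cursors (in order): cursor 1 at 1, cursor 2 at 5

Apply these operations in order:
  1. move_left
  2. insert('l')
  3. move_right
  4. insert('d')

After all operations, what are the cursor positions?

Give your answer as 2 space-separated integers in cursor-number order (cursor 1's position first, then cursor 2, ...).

After op 1 (move_left): buffer="jmpetztq" (len 8), cursors c1@0 c2@4, authorship ........
After op 2 (insert('l')): buffer="ljmpeltztq" (len 10), cursors c1@1 c2@6, authorship 1....2....
After op 3 (move_right): buffer="ljmpeltztq" (len 10), cursors c1@2 c2@7, authorship 1....2....
After op 4 (insert('d')): buffer="ljdmpeltdztq" (len 12), cursors c1@3 c2@9, authorship 1.1...2.2...

Answer: 3 9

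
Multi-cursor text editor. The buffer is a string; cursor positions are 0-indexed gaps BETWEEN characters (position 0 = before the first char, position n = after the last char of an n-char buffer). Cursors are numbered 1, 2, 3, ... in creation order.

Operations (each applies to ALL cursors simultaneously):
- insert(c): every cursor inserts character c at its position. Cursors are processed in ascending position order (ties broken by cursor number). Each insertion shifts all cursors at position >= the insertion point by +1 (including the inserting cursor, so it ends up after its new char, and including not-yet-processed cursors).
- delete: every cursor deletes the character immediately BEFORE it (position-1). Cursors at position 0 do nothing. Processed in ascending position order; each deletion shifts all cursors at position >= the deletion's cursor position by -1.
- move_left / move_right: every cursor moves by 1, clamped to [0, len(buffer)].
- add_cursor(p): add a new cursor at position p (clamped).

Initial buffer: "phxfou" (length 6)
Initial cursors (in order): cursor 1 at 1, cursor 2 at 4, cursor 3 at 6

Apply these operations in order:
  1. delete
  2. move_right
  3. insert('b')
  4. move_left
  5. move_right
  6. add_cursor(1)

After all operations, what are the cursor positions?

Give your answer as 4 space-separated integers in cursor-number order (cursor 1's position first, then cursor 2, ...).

Answer: 2 6 6 1

Derivation:
After op 1 (delete): buffer="hxo" (len 3), cursors c1@0 c2@2 c3@3, authorship ...
After op 2 (move_right): buffer="hxo" (len 3), cursors c1@1 c2@3 c3@3, authorship ...
After op 3 (insert('b')): buffer="hbxobb" (len 6), cursors c1@2 c2@6 c3@6, authorship .1..23
After op 4 (move_left): buffer="hbxobb" (len 6), cursors c1@1 c2@5 c3@5, authorship .1..23
After op 5 (move_right): buffer="hbxobb" (len 6), cursors c1@2 c2@6 c3@6, authorship .1..23
After op 6 (add_cursor(1)): buffer="hbxobb" (len 6), cursors c4@1 c1@2 c2@6 c3@6, authorship .1..23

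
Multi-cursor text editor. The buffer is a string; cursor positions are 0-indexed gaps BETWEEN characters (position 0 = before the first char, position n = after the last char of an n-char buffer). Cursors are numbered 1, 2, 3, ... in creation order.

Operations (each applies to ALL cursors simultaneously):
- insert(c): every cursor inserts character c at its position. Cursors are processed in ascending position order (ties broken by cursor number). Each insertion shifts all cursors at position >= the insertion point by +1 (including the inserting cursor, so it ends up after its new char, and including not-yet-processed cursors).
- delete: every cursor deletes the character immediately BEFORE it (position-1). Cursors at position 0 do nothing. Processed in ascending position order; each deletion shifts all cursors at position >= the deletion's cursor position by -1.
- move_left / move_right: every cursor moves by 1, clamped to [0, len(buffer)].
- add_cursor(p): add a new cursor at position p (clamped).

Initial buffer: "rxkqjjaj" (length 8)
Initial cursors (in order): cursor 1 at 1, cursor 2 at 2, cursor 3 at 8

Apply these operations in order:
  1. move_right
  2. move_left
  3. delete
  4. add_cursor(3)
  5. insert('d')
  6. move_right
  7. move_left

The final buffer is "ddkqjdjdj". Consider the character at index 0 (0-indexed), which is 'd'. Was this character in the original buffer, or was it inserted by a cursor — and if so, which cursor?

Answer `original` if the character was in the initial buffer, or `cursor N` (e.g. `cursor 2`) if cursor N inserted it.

After op 1 (move_right): buffer="rxkqjjaj" (len 8), cursors c1@2 c2@3 c3@8, authorship ........
After op 2 (move_left): buffer="rxkqjjaj" (len 8), cursors c1@1 c2@2 c3@7, authorship ........
After op 3 (delete): buffer="kqjjj" (len 5), cursors c1@0 c2@0 c3@4, authorship .....
After op 4 (add_cursor(3)): buffer="kqjjj" (len 5), cursors c1@0 c2@0 c4@3 c3@4, authorship .....
After op 5 (insert('d')): buffer="ddkqjdjdj" (len 9), cursors c1@2 c2@2 c4@6 c3@8, authorship 12...4.3.
After op 6 (move_right): buffer="ddkqjdjdj" (len 9), cursors c1@3 c2@3 c4@7 c3@9, authorship 12...4.3.
After op 7 (move_left): buffer="ddkqjdjdj" (len 9), cursors c1@2 c2@2 c4@6 c3@8, authorship 12...4.3.
Authorship (.=original, N=cursor N): 1 2 . . . 4 . 3 .
Index 0: author = 1

Answer: cursor 1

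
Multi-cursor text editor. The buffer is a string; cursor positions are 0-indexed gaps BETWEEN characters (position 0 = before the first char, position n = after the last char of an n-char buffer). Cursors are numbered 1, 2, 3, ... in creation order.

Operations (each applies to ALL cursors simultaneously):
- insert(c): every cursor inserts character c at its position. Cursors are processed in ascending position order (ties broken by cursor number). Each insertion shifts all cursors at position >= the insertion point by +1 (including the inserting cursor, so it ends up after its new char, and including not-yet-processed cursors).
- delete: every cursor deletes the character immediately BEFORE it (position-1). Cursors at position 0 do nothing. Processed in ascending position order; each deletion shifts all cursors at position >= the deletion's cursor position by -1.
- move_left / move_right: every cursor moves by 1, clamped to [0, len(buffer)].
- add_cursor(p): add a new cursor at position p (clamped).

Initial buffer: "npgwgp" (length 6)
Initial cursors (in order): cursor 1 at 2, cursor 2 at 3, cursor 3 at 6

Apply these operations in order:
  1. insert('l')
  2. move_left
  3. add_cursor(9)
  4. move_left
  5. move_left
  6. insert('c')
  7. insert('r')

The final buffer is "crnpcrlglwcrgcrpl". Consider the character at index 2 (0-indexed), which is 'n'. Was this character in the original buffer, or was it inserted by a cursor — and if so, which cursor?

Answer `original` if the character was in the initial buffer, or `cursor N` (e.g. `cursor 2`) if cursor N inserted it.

After op 1 (insert('l')): buffer="nplglwgpl" (len 9), cursors c1@3 c2@5 c3@9, authorship ..1.2...3
After op 2 (move_left): buffer="nplglwgpl" (len 9), cursors c1@2 c2@4 c3@8, authorship ..1.2...3
After op 3 (add_cursor(9)): buffer="nplglwgpl" (len 9), cursors c1@2 c2@4 c3@8 c4@9, authorship ..1.2...3
After op 4 (move_left): buffer="nplglwgpl" (len 9), cursors c1@1 c2@3 c3@7 c4@8, authorship ..1.2...3
After op 5 (move_left): buffer="nplglwgpl" (len 9), cursors c1@0 c2@2 c3@6 c4@7, authorship ..1.2...3
After op 6 (insert('c')): buffer="cnpclglwcgcpl" (len 13), cursors c1@1 c2@4 c3@9 c4@11, authorship 1..21.2.3.4.3
After op 7 (insert('r')): buffer="crnpcrlglwcrgcrpl" (len 17), cursors c1@2 c2@6 c3@12 c4@15, authorship 11..221.2.33.44.3
Authorship (.=original, N=cursor N): 1 1 . . 2 2 1 . 2 . 3 3 . 4 4 . 3
Index 2: author = original

Answer: original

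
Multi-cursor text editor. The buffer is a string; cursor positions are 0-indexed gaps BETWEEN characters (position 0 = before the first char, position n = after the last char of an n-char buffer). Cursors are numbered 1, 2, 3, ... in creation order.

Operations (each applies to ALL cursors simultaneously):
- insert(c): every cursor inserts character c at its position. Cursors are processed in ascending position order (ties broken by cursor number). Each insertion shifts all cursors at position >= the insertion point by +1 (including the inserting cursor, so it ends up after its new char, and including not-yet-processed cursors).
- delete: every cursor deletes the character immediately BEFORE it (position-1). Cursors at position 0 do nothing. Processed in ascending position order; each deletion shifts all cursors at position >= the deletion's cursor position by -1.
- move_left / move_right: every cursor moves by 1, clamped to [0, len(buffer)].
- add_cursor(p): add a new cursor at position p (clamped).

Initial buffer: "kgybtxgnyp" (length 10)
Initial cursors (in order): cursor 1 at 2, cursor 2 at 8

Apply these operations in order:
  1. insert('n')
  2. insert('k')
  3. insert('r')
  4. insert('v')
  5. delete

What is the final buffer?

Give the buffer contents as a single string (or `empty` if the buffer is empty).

Answer: kgnkrybtxgnnkryp

Derivation:
After op 1 (insert('n')): buffer="kgnybtxgnnyp" (len 12), cursors c1@3 c2@10, authorship ..1......2..
After op 2 (insert('k')): buffer="kgnkybtxgnnkyp" (len 14), cursors c1@4 c2@12, authorship ..11......22..
After op 3 (insert('r')): buffer="kgnkrybtxgnnkryp" (len 16), cursors c1@5 c2@14, authorship ..111......222..
After op 4 (insert('v')): buffer="kgnkrvybtxgnnkrvyp" (len 18), cursors c1@6 c2@16, authorship ..1111......2222..
After op 5 (delete): buffer="kgnkrybtxgnnkryp" (len 16), cursors c1@5 c2@14, authorship ..111......222..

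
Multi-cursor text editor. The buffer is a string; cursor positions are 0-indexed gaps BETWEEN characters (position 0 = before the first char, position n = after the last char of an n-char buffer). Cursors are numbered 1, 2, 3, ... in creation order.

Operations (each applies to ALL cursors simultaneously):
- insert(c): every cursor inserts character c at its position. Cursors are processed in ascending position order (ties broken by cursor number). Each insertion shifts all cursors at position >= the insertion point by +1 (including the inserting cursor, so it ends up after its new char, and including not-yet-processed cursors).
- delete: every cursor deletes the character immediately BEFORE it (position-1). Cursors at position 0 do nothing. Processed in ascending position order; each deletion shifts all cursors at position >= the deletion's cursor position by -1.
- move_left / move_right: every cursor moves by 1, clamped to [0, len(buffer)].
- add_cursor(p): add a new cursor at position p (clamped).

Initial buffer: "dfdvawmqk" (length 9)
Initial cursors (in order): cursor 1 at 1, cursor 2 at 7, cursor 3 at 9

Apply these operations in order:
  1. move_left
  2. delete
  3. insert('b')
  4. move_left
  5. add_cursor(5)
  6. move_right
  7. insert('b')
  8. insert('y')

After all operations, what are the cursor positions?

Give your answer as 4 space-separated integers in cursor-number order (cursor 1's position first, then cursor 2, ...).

Answer: 3 13 17 10

Derivation:
After op 1 (move_left): buffer="dfdvawmqk" (len 9), cursors c1@0 c2@6 c3@8, authorship .........
After op 2 (delete): buffer="dfdvamk" (len 7), cursors c1@0 c2@5 c3@6, authorship .......
After op 3 (insert('b')): buffer="bdfdvabmbk" (len 10), cursors c1@1 c2@7 c3@9, authorship 1.....2.3.
After op 4 (move_left): buffer="bdfdvabmbk" (len 10), cursors c1@0 c2@6 c3@8, authorship 1.....2.3.
After op 5 (add_cursor(5)): buffer="bdfdvabmbk" (len 10), cursors c1@0 c4@5 c2@6 c3@8, authorship 1.....2.3.
After op 6 (move_right): buffer="bdfdvabmbk" (len 10), cursors c1@1 c4@6 c2@7 c3@9, authorship 1.....2.3.
After op 7 (insert('b')): buffer="bbdfdvabbbmbbk" (len 14), cursors c1@2 c4@8 c2@10 c3@13, authorship 11.....422.33.
After op 8 (insert('y')): buffer="bbydfdvabybbymbbyk" (len 18), cursors c1@3 c4@10 c2@13 c3@17, authorship 111.....44222.333.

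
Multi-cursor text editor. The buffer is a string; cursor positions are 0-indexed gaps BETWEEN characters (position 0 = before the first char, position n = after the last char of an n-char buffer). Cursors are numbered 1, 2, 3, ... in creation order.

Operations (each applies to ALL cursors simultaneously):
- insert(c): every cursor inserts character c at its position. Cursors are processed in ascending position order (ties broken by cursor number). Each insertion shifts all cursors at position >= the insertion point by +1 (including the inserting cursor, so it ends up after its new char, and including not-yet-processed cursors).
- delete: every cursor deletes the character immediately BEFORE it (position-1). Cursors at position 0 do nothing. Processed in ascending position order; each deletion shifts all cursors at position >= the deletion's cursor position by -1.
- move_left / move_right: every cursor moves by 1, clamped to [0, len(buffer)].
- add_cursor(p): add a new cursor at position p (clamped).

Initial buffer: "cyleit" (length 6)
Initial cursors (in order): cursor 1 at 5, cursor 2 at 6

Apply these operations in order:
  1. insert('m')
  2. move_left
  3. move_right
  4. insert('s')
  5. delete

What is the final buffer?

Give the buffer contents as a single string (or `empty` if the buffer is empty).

After op 1 (insert('m')): buffer="cyleimtm" (len 8), cursors c1@6 c2@8, authorship .....1.2
After op 2 (move_left): buffer="cyleimtm" (len 8), cursors c1@5 c2@7, authorship .....1.2
After op 3 (move_right): buffer="cyleimtm" (len 8), cursors c1@6 c2@8, authorship .....1.2
After op 4 (insert('s')): buffer="cyleimstms" (len 10), cursors c1@7 c2@10, authorship .....11.22
After op 5 (delete): buffer="cyleimtm" (len 8), cursors c1@6 c2@8, authorship .....1.2

Answer: cyleimtm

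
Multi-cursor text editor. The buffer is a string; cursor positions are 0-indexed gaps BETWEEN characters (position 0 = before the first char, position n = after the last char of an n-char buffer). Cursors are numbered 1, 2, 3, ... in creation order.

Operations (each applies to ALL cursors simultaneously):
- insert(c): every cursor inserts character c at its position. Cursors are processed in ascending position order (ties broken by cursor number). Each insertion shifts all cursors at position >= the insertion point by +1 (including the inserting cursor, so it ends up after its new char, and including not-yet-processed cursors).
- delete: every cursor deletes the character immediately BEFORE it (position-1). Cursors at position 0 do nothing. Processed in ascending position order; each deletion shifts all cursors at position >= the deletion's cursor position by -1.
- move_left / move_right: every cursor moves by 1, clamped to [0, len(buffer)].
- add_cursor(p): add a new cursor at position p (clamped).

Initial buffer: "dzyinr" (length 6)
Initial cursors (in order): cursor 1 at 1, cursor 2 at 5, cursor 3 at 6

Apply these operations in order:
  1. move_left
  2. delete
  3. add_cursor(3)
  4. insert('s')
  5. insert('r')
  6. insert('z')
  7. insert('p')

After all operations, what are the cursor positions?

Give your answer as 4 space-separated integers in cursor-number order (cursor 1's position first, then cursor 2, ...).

Answer: 4 19 19 19

Derivation:
After op 1 (move_left): buffer="dzyinr" (len 6), cursors c1@0 c2@4 c3@5, authorship ......
After op 2 (delete): buffer="dzyr" (len 4), cursors c1@0 c2@3 c3@3, authorship ....
After op 3 (add_cursor(3)): buffer="dzyr" (len 4), cursors c1@0 c2@3 c3@3 c4@3, authorship ....
After op 4 (insert('s')): buffer="sdzysssr" (len 8), cursors c1@1 c2@7 c3@7 c4@7, authorship 1...234.
After op 5 (insert('r')): buffer="srdzysssrrrr" (len 12), cursors c1@2 c2@11 c3@11 c4@11, authorship 11...234234.
After op 6 (insert('z')): buffer="srzdzysssrrrzzzr" (len 16), cursors c1@3 c2@15 c3@15 c4@15, authorship 111...234234234.
After op 7 (insert('p')): buffer="srzpdzysssrrrzzzpppr" (len 20), cursors c1@4 c2@19 c3@19 c4@19, authorship 1111...234234234234.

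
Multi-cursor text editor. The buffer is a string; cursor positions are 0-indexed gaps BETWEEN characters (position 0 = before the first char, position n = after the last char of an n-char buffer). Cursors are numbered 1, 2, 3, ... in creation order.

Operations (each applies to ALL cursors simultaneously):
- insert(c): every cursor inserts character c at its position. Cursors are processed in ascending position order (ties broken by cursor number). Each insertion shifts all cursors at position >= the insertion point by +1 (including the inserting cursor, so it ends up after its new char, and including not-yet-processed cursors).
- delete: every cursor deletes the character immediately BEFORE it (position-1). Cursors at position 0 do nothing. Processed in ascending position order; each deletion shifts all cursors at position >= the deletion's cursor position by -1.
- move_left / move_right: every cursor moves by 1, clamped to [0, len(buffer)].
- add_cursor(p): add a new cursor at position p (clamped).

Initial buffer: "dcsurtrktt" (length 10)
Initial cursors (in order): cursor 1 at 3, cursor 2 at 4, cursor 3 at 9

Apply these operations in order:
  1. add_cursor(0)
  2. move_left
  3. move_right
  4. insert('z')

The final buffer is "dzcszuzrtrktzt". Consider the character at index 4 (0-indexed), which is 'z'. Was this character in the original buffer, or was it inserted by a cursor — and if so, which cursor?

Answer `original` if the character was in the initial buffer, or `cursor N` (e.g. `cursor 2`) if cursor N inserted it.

Answer: cursor 1

Derivation:
After op 1 (add_cursor(0)): buffer="dcsurtrktt" (len 10), cursors c4@0 c1@3 c2@4 c3@9, authorship ..........
After op 2 (move_left): buffer="dcsurtrktt" (len 10), cursors c4@0 c1@2 c2@3 c3@8, authorship ..........
After op 3 (move_right): buffer="dcsurtrktt" (len 10), cursors c4@1 c1@3 c2@4 c3@9, authorship ..........
After op 4 (insert('z')): buffer="dzcszuzrtrktzt" (len 14), cursors c4@2 c1@5 c2@7 c3@13, authorship .4..1.2.....3.
Authorship (.=original, N=cursor N): . 4 . . 1 . 2 . . . . . 3 .
Index 4: author = 1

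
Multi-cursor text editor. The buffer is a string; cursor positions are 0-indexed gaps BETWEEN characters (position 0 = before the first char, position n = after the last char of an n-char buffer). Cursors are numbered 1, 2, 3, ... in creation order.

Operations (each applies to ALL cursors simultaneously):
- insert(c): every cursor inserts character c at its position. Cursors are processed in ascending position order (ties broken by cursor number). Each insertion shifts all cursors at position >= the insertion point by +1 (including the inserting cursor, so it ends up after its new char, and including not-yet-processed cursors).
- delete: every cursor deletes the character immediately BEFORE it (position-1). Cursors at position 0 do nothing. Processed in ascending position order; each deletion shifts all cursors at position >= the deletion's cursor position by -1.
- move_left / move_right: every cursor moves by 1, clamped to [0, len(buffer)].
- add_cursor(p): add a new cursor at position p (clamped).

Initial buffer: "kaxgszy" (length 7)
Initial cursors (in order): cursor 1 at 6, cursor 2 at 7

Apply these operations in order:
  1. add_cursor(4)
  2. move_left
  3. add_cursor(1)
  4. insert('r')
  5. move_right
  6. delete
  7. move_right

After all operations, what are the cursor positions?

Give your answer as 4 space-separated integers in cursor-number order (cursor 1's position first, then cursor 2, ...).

Answer: 7 7 5 3

Derivation:
After op 1 (add_cursor(4)): buffer="kaxgszy" (len 7), cursors c3@4 c1@6 c2@7, authorship .......
After op 2 (move_left): buffer="kaxgszy" (len 7), cursors c3@3 c1@5 c2@6, authorship .......
After op 3 (add_cursor(1)): buffer="kaxgszy" (len 7), cursors c4@1 c3@3 c1@5 c2@6, authorship .......
After op 4 (insert('r')): buffer="kraxrgsrzry" (len 11), cursors c4@2 c3@5 c1@8 c2@10, authorship .4..3..1.2.
After op 5 (move_right): buffer="kraxrgsrzry" (len 11), cursors c4@3 c3@6 c1@9 c2@11, authorship .4..3..1.2.
After op 6 (delete): buffer="krxrsrr" (len 7), cursors c4@2 c3@4 c1@6 c2@7, authorship .4.3.12
After op 7 (move_right): buffer="krxrsrr" (len 7), cursors c4@3 c3@5 c1@7 c2@7, authorship .4.3.12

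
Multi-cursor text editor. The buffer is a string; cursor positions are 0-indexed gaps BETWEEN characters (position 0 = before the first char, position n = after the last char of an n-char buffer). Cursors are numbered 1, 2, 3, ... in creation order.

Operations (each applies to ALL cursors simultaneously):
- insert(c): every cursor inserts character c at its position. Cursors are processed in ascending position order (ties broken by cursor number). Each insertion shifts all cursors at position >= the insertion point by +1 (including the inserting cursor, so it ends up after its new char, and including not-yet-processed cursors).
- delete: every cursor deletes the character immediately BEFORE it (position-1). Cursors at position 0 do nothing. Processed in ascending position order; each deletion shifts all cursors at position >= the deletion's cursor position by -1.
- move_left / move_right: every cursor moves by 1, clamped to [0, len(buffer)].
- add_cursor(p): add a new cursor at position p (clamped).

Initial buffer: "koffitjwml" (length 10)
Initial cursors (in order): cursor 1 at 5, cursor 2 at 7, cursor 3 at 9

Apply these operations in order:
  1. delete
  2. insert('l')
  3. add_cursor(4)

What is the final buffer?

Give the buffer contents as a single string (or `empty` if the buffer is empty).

Answer: koffltlwll

Derivation:
After op 1 (delete): buffer="kofftwl" (len 7), cursors c1@4 c2@5 c3@6, authorship .......
After op 2 (insert('l')): buffer="koffltlwll" (len 10), cursors c1@5 c2@7 c3@9, authorship ....1.2.3.
After op 3 (add_cursor(4)): buffer="koffltlwll" (len 10), cursors c4@4 c1@5 c2@7 c3@9, authorship ....1.2.3.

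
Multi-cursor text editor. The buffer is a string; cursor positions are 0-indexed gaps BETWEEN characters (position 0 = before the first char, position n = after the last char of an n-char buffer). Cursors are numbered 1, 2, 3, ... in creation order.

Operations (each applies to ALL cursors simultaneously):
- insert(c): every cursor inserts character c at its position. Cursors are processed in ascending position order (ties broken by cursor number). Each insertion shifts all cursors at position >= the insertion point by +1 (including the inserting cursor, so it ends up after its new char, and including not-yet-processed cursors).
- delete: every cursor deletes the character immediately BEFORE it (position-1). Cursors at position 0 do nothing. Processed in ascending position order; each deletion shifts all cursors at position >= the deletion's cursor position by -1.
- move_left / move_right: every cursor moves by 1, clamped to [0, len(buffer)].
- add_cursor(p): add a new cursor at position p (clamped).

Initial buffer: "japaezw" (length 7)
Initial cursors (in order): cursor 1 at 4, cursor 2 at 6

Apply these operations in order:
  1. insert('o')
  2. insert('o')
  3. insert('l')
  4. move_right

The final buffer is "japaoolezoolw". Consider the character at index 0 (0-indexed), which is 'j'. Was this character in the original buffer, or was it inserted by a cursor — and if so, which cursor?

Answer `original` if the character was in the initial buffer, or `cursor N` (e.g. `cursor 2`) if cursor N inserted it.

Answer: original

Derivation:
After op 1 (insert('o')): buffer="japaoezow" (len 9), cursors c1@5 c2@8, authorship ....1..2.
After op 2 (insert('o')): buffer="japaooezoow" (len 11), cursors c1@6 c2@10, authorship ....11..22.
After op 3 (insert('l')): buffer="japaoolezoolw" (len 13), cursors c1@7 c2@12, authorship ....111..222.
After op 4 (move_right): buffer="japaoolezoolw" (len 13), cursors c1@8 c2@13, authorship ....111..222.
Authorship (.=original, N=cursor N): . . . . 1 1 1 . . 2 2 2 .
Index 0: author = original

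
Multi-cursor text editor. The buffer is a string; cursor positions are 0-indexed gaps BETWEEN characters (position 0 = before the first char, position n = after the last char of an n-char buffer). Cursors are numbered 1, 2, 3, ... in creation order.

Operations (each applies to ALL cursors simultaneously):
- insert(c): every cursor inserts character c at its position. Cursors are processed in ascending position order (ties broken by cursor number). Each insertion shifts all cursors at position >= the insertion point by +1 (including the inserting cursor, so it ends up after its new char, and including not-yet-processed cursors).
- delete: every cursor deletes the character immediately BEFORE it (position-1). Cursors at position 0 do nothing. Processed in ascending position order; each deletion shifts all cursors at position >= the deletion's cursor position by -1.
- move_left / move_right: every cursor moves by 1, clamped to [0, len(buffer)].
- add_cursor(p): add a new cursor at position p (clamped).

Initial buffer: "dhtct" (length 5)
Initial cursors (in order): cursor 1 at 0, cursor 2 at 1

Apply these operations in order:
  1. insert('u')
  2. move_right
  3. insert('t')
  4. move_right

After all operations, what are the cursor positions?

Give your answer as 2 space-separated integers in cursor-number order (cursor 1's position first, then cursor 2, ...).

Answer: 4 7

Derivation:
After op 1 (insert('u')): buffer="uduhtct" (len 7), cursors c1@1 c2@3, authorship 1.2....
After op 2 (move_right): buffer="uduhtct" (len 7), cursors c1@2 c2@4, authorship 1.2....
After op 3 (insert('t')): buffer="udtuhttct" (len 9), cursors c1@3 c2@6, authorship 1.12.2...
After op 4 (move_right): buffer="udtuhttct" (len 9), cursors c1@4 c2@7, authorship 1.12.2...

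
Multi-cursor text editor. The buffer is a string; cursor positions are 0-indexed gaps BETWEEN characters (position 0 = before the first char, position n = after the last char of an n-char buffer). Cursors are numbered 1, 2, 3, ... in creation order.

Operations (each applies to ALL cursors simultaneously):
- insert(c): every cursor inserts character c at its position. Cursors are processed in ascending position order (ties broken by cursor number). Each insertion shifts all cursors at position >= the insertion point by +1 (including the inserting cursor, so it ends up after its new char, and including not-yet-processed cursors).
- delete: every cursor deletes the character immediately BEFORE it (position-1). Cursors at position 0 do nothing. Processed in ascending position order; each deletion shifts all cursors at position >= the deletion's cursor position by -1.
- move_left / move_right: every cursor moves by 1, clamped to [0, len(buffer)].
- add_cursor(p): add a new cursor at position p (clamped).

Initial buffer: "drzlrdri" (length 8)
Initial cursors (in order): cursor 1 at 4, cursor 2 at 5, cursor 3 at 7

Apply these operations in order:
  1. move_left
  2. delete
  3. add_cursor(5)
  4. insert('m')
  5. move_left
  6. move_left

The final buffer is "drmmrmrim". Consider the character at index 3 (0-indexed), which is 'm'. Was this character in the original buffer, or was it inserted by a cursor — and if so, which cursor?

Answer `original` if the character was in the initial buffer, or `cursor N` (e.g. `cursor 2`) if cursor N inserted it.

Answer: cursor 2

Derivation:
After op 1 (move_left): buffer="drzlrdri" (len 8), cursors c1@3 c2@4 c3@6, authorship ........
After op 2 (delete): buffer="drrri" (len 5), cursors c1@2 c2@2 c3@3, authorship .....
After op 3 (add_cursor(5)): buffer="drrri" (len 5), cursors c1@2 c2@2 c3@3 c4@5, authorship .....
After op 4 (insert('m')): buffer="drmmrmrim" (len 9), cursors c1@4 c2@4 c3@6 c4@9, authorship ..12.3..4
After op 5 (move_left): buffer="drmmrmrim" (len 9), cursors c1@3 c2@3 c3@5 c4@8, authorship ..12.3..4
After op 6 (move_left): buffer="drmmrmrim" (len 9), cursors c1@2 c2@2 c3@4 c4@7, authorship ..12.3..4
Authorship (.=original, N=cursor N): . . 1 2 . 3 . . 4
Index 3: author = 2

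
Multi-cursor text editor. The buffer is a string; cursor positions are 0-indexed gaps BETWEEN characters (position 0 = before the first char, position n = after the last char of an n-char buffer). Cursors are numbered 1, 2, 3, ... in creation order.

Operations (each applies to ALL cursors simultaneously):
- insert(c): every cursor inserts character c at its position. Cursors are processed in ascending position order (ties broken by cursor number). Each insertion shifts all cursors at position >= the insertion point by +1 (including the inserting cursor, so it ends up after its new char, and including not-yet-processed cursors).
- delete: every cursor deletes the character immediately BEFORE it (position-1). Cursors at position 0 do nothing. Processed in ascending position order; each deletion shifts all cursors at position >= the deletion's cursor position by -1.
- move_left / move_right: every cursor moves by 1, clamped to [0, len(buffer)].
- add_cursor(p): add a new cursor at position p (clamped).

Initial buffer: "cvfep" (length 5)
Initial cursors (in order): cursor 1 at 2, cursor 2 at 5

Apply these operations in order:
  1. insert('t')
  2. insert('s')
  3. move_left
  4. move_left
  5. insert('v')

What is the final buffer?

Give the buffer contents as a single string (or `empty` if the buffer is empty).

After op 1 (insert('t')): buffer="cvtfept" (len 7), cursors c1@3 c2@7, authorship ..1...2
After op 2 (insert('s')): buffer="cvtsfepts" (len 9), cursors c1@4 c2@9, authorship ..11...22
After op 3 (move_left): buffer="cvtsfepts" (len 9), cursors c1@3 c2@8, authorship ..11...22
After op 4 (move_left): buffer="cvtsfepts" (len 9), cursors c1@2 c2@7, authorship ..11...22
After op 5 (insert('v')): buffer="cvvtsfepvts" (len 11), cursors c1@3 c2@9, authorship ..111...222

Answer: cvvtsfepvts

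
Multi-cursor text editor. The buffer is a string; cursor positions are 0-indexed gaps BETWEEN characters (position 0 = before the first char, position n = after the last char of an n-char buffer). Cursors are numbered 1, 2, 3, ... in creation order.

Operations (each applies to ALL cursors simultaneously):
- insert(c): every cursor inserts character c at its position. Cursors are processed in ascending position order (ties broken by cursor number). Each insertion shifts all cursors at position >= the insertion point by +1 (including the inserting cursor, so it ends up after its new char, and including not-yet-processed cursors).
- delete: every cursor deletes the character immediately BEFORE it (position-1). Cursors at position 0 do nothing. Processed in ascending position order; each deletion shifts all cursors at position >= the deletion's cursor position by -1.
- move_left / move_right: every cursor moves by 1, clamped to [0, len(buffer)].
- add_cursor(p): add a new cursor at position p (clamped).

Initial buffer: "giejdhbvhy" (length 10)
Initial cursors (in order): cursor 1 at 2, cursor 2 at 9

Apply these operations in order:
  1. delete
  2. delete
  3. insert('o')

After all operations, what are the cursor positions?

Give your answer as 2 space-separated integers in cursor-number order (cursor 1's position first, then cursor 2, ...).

After op 1 (delete): buffer="gejdhbvy" (len 8), cursors c1@1 c2@7, authorship ........
After op 2 (delete): buffer="ejdhby" (len 6), cursors c1@0 c2@5, authorship ......
After op 3 (insert('o')): buffer="oejdhboy" (len 8), cursors c1@1 c2@7, authorship 1.....2.

Answer: 1 7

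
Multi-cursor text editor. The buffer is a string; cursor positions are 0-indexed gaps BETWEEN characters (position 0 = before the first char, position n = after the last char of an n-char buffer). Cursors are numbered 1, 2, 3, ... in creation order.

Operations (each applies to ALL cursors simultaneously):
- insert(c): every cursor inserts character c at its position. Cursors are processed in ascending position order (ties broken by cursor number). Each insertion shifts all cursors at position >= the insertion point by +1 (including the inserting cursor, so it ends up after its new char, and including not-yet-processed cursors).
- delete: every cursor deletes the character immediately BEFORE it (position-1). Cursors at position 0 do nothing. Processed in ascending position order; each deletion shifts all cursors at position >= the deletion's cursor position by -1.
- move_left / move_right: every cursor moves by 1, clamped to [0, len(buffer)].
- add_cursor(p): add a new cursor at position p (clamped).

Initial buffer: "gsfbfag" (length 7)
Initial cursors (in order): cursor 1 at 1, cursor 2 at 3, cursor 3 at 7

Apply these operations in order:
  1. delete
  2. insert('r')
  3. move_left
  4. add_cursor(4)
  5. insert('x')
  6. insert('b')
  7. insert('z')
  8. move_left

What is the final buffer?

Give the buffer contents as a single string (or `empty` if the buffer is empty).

Answer: xbzrsxbzrbxbzfaxbzr

Derivation:
After op 1 (delete): buffer="sbfa" (len 4), cursors c1@0 c2@1 c3@4, authorship ....
After op 2 (insert('r')): buffer="rsrbfar" (len 7), cursors c1@1 c2@3 c3@7, authorship 1.2...3
After op 3 (move_left): buffer="rsrbfar" (len 7), cursors c1@0 c2@2 c3@6, authorship 1.2...3
After op 4 (add_cursor(4)): buffer="rsrbfar" (len 7), cursors c1@0 c2@2 c4@4 c3@6, authorship 1.2...3
After op 5 (insert('x')): buffer="xrsxrbxfaxr" (len 11), cursors c1@1 c2@4 c4@7 c3@10, authorship 11.22.4..33
After op 6 (insert('b')): buffer="xbrsxbrbxbfaxbr" (len 15), cursors c1@2 c2@6 c4@10 c3@14, authorship 111.222.44..333
After op 7 (insert('z')): buffer="xbzrsxbzrbxbzfaxbzr" (len 19), cursors c1@3 c2@8 c4@13 c3@18, authorship 1111.2222.444..3333
After op 8 (move_left): buffer="xbzrsxbzrbxbzfaxbzr" (len 19), cursors c1@2 c2@7 c4@12 c3@17, authorship 1111.2222.444..3333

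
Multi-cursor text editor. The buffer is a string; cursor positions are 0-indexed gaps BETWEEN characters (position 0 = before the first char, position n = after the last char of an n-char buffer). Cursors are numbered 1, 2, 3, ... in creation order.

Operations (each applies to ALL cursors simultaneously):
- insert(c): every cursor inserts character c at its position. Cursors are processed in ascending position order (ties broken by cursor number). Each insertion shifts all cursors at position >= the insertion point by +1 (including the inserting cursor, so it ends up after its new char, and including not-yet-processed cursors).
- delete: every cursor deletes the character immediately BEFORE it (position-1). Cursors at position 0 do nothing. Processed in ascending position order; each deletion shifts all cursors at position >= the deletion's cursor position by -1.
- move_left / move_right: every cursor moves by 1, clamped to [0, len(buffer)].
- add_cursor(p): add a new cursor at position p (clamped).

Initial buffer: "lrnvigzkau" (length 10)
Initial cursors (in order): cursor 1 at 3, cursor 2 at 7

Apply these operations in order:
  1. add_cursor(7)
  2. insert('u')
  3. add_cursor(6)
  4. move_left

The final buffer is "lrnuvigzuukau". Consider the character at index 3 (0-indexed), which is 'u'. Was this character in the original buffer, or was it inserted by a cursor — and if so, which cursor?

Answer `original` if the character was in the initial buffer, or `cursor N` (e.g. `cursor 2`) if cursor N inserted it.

After op 1 (add_cursor(7)): buffer="lrnvigzkau" (len 10), cursors c1@3 c2@7 c3@7, authorship ..........
After op 2 (insert('u')): buffer="lrnuvigzuukau" (len 13), cursors c1@4 c2@10 c3@10, authorship ...1....23...
After op 3 (add_cursor(6)): buffer="lrnuvigzuukau" (len 13), cursors c1@4 c4@6 c2@10 c3@10, authorship ...1....23...
After op 4 (move_left): buffer="lrnuvigzuukau" (len 13), cursors c1@3 c4@5 c2@9 c3@9, authorship ...1....23...
Authorship (.=original, N=cursor N): . . . 1 . . . . 2 3 . . .
Index 3: author = 1

Answer: cursor 1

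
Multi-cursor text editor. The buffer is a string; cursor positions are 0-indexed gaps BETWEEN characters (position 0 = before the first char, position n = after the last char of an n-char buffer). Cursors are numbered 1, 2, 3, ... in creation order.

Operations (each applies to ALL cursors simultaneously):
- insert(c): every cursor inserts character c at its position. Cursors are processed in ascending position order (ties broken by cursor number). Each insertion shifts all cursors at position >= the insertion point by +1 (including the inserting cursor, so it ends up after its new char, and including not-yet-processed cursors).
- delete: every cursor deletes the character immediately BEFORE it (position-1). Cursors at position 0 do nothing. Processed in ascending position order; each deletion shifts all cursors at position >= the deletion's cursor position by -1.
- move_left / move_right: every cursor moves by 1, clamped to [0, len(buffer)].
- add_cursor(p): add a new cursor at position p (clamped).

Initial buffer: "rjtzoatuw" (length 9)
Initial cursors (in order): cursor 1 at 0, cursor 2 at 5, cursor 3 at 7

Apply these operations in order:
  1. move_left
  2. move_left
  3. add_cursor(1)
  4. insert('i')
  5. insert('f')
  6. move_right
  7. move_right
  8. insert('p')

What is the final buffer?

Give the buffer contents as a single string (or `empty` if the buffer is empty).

After op 1 (move_left): buffer="rjtzoatuw" (len 9), cursors c1@0 c2@4 c3@6, authorship .........
After op 2 (move_left): buffer="rjtzoatuw" (len 9), cursors c1@0 c2@3 c3@5, authorship .........
After op 3 (add_cursor(1)): buffer="rjtzoatuw" (len 9), cursors c1@0 c4@1 c2@3 c3@5, authorship .........
After op 4 (insert('i')): buffer="irijtizoiatuw" (len 13), cursors c1@1 c4@3 c2@6 c3@9, authorship 1.4..2..3....
After op 5 (insert('f')): buffer="ifrifjtifzoifatuw" (len 17), cursors c1@2 c4@5 c2@9 c3@13, authorship 11.44..22..33....
After op 6 (move_right): buffer="ifrifjtifzoifatuw" (len 17), cursors c1@3 c4@6 c2@10 c3@14, authorship 11.44..22..33....
After op 7 (move_right): buffer="ifrifjtifzoifatuw" (len 17), cursors c1@4 c4@7 c2@11 c3@15, authorship 11.44..22..33....
After op 8 (insert('p')): buffer="ifripfjtpifzopifatpuw" (len 21), cursors c1@5 c4@9 c2@14 c3@19, authorship 11.414..422..233..3..

Answer: ifripfjtpifzopifatpuw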